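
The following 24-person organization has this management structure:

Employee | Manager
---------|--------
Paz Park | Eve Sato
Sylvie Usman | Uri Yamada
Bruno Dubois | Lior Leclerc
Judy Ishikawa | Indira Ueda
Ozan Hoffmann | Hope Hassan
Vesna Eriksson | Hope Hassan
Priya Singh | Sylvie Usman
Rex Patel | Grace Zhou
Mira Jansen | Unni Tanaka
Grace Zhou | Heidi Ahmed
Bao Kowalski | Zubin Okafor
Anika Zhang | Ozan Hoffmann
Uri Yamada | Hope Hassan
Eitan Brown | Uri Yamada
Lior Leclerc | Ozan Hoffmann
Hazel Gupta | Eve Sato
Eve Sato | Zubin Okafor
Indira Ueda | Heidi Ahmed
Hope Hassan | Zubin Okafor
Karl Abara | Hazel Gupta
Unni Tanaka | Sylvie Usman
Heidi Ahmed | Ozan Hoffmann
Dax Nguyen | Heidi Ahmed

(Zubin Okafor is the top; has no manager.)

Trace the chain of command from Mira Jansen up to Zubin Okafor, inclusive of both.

Mira Jansen -> Unni Tanaka -> Sylvie Usman -> Uri Yamada -> Hope Hassan -> Zubin Okafor

Mira Jansen reports to Unni Tanaka. Unni Tanaka reports to Sylvie Usman. Sylvie Usman reports to Uri Yamada. Uri Yamada reports to Hope Hassan. Hope Hassan reports to Zubin Okafor. Zubin Okafor is at the top.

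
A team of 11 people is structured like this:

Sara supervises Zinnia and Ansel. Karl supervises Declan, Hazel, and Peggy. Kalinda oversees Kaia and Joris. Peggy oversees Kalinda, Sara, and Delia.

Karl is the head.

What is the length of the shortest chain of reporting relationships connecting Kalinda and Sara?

Kalinda is 1 level below Peggy, and Sara is 1 level below Peggy (their lowest common manager). The shortest path runs up from Kalinda to Peggy and back down to Sara: 1 + 1 = 2 links.

2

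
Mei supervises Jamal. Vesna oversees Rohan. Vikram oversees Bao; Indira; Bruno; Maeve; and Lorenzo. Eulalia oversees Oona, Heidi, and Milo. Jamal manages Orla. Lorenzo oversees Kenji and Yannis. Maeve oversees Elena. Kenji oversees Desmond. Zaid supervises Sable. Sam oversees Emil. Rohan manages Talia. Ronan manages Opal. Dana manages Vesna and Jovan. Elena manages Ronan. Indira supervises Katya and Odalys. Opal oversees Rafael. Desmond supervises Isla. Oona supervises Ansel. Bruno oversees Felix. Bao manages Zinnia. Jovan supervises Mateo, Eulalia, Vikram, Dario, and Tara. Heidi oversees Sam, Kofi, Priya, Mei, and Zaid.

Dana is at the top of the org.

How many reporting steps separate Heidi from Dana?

3

Chain from Heidi up to Dana: Heidi → Eulalia → Jovan → Dana. That is 3 steps up, so Heidi is 3 levels below Dana.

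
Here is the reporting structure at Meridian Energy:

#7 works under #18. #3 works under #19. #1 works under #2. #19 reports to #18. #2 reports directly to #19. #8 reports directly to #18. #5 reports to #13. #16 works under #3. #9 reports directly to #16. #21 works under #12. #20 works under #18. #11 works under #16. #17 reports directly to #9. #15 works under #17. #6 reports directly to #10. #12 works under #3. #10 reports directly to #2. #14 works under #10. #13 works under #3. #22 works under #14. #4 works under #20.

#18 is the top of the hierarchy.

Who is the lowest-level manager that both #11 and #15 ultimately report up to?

#16

#11's chain of managers is #16, #3, #19, #18. #15's chain of managers is #17, #9, #16, #3, #19, #18. The first manager that appears in both chains is #16.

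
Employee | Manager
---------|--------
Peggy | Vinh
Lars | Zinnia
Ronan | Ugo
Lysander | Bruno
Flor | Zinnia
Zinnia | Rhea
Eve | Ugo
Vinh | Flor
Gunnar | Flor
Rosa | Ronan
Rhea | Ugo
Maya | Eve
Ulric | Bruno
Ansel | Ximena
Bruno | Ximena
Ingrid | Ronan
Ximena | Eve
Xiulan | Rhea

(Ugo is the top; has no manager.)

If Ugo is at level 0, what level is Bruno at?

3

Chain from Bruno up to Ugo: Bruno → Ximena → Eve → Ugo. That is 3 steps up, so Bruno is 3 levels below Ugo.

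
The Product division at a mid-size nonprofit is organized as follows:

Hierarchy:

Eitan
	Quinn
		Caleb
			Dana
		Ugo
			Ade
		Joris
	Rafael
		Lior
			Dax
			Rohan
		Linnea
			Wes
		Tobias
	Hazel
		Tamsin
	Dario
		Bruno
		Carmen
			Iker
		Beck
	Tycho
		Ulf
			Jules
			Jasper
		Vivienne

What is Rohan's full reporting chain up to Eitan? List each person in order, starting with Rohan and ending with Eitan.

Rohan -> Lior -> Rafael -> Eitan

Rohan reports to Lior. Lior reports to Rafael. Rafael reports to Eitan. Eitan is at the top.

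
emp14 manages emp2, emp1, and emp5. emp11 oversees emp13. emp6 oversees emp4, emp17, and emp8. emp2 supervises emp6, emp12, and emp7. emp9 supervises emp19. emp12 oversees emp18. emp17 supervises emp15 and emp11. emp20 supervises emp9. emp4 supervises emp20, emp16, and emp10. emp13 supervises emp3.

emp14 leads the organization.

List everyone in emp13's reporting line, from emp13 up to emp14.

emp13 reports to emp11. emp11 reports to emp17. emp17 reports to emp6. emp6 reports to emp2. emp2 reports to emp14. emp14 is at the top.

emp13 -> emp11 -> emp17 -> emp6 -> emp2 -> emp14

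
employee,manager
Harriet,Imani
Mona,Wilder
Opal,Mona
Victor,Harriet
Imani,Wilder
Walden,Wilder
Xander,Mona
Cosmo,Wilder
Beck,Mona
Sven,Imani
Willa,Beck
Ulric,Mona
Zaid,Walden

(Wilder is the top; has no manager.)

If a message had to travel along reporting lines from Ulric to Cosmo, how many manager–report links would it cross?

Ulric is 2 levels below Wilder, and Cosmo is 1 level below Wilder (their lowest common manager). The shortest path runs up from Ulric to Wilder and back down to Cosmo: 2 + 1 = 3 links.

3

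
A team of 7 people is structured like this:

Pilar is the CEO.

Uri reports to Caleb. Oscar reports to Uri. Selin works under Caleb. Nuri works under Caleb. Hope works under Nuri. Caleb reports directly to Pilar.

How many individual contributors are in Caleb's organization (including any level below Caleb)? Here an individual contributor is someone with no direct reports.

3

The people in Caleb's organization with no one reporting to them are Hope, Oscar, Selin. That is 3.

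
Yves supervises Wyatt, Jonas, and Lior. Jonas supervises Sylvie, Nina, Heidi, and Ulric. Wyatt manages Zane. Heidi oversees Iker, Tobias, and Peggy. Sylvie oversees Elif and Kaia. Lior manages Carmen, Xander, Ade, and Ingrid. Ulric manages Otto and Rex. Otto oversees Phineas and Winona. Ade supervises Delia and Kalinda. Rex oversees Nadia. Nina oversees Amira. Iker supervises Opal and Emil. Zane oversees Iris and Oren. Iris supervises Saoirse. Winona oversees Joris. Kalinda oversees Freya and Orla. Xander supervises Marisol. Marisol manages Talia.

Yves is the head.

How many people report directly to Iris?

Iris directly manages Saoirse. That is 1 direct report.

1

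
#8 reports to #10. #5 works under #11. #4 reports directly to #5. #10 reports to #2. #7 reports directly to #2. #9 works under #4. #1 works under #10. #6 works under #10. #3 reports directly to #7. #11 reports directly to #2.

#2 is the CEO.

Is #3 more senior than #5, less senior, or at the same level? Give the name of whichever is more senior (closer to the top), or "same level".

Both #3 and #5 are 2 levels below #2.

same level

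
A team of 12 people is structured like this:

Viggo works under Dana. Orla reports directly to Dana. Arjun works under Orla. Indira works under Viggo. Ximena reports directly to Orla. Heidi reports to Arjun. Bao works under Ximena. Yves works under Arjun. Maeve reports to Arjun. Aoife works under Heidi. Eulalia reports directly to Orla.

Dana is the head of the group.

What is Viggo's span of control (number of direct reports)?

Viggo directly manages Indira. That is 1 direct report.

1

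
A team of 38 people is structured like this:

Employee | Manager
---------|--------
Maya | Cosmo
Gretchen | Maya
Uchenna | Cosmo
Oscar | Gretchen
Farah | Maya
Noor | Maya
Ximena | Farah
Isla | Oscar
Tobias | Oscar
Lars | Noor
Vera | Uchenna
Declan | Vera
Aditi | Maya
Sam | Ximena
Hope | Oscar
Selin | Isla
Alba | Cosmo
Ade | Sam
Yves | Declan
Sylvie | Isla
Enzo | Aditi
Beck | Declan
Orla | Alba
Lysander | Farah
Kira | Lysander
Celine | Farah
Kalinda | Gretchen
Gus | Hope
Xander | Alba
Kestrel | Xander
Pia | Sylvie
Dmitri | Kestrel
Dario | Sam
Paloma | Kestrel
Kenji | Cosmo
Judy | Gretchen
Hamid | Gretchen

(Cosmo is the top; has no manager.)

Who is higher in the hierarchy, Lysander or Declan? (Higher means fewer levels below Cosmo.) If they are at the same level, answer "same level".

same level

Both Lysander and Declan are 3 levels below Cosmo.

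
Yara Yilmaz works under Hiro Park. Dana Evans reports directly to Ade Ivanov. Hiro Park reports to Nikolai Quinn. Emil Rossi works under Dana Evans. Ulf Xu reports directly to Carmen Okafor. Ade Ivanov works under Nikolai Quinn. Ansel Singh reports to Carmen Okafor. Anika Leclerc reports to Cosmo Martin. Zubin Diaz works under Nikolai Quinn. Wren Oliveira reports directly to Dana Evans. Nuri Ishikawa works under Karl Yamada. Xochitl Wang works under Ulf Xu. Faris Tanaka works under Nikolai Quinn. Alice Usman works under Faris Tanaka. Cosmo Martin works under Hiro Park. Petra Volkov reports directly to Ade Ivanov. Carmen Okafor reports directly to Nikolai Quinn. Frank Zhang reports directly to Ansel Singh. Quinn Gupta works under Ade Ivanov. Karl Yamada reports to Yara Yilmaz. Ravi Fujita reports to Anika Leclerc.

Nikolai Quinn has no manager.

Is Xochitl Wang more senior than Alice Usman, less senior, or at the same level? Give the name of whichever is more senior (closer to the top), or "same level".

Xochitl Wang is 3 levels below Nikolai Quinn; Alice Usman is 2. Alice Usman is higher.

Alice Usman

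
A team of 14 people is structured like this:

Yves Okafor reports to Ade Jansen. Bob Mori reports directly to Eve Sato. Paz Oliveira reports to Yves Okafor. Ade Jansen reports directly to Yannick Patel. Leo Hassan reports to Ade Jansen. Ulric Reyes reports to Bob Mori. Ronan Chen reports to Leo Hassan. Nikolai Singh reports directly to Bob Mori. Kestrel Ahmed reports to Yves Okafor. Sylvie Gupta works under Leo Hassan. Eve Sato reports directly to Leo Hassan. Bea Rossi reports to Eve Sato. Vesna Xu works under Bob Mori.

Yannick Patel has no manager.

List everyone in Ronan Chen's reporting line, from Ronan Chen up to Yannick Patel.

Ronan Chen reports to Leo Hassan. Leo Hassan reports to Ade Jansen. Ade Jansen reports to Yannick Patel. Yannick Patel is at the top.

Ronan Chen -> Leo Hassan -> Ade Jansen -> Yannick Patel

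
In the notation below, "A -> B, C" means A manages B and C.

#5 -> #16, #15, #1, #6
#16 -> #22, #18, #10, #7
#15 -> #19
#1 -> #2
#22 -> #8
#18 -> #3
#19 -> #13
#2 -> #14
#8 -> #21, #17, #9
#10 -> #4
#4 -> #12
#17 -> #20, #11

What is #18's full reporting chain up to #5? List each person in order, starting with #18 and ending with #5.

#18 -> #16 -> #5

#18 reports to #16. #16 reports to #5. #5 is at the top.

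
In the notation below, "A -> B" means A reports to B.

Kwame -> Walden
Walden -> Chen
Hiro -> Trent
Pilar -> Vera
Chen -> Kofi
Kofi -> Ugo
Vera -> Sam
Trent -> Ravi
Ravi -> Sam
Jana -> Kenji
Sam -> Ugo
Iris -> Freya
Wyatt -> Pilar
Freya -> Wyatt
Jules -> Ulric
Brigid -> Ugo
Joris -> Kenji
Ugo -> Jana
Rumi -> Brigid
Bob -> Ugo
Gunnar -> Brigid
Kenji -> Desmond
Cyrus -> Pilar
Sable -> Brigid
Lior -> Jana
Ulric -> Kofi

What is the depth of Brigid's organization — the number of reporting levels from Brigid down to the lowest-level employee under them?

1

The longest chain under Brigid runs Brigid → Sable, which is 1 level below Brigid.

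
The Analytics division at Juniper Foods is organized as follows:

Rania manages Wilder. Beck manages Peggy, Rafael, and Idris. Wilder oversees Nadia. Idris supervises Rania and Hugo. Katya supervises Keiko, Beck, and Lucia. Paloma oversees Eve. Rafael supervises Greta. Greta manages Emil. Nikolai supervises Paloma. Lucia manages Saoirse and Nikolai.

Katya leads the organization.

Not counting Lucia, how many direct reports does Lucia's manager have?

Lucia reports to Katya. Katya's other direct reports are Beck, Keiko — 2 peers.

2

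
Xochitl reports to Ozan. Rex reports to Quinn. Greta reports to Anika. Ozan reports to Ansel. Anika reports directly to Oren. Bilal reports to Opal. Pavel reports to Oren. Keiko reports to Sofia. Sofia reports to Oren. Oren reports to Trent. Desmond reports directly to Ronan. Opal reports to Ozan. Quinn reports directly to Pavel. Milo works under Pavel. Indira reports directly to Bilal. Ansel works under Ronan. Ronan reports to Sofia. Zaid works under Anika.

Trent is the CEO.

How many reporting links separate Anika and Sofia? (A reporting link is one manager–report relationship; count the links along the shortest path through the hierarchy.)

2

Anika is 1 level below Oren, and Sofia is 1 level below Oren (their lowest common manager). The shortest path runs up from Anika to Oren and back down to Sofia: 1 + 1 = 2 links.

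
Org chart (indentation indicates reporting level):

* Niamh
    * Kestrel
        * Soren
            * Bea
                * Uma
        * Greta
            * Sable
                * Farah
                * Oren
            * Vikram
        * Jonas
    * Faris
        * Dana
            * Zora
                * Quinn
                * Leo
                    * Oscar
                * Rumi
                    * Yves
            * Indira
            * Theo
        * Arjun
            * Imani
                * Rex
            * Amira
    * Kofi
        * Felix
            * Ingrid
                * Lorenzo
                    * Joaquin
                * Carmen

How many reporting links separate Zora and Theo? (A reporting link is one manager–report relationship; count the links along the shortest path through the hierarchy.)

Zora is 1 level below Dana, and Theo is 1 level below Dana (their lowest common manager). The shortest path runs up from Zora to Dana and back down to Theo: 1 + 1 = 2 links.

2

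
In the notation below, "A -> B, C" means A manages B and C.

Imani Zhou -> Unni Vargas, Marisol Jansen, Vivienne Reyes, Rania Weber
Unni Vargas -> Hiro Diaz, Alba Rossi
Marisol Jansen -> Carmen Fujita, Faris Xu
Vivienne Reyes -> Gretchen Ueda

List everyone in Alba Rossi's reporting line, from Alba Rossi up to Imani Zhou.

Alba Rossi -> Unni Vargas -> Imani Zhou

Alba Rossi reports to Unni Vargas. Unni Vargas reports to Imani Zhou. Imani Zhou is at the top.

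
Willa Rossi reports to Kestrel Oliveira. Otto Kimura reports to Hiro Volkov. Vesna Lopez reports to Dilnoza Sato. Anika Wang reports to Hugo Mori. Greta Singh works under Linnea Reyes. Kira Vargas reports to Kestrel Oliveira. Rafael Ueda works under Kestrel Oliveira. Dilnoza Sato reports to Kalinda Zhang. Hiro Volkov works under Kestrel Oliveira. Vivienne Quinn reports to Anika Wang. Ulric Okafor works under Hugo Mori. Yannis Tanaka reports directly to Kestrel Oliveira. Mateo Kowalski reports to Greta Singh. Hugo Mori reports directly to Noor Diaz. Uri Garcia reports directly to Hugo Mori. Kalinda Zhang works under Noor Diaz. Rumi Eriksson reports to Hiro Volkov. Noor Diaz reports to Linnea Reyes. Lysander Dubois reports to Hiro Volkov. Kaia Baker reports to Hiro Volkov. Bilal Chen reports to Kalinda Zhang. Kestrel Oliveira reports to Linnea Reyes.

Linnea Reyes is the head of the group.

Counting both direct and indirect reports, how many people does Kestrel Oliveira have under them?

9

Kestrel Oliveira directly manages Hiro Volkov, Rafael Ueda, Willa Rossi, Kira Vargas, Yannis Tanaka. Under Hiro Volkov: Otto Kimura, Rumi Eriksson, Lysander Dubois, Kaia Baker (4). Rafael Ueda has no reports. Willa Rossi has no reports. Kira Vargas has no reports. Yannis Tanaka has no reports. So Kestrel Oliveira's organization is 5 direct reports plus everyone under them: 5 + 1 + 1 + 1 + 1 = 9.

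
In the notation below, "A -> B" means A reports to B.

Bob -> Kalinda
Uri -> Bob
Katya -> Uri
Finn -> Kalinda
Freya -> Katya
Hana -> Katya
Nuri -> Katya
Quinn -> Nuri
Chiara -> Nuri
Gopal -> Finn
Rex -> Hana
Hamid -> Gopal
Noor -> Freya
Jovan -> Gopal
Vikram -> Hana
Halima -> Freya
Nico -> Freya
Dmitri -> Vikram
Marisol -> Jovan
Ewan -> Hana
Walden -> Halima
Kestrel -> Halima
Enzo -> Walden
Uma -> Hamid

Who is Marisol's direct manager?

Jovan

Marisol reports directly to Jovan.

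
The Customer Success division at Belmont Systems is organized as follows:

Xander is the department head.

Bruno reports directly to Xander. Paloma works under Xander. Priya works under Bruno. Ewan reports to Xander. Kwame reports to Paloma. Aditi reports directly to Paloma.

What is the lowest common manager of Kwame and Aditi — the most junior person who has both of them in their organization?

Kwame's chain of managers is Paloma, Xander. Aditi's chain of managers is Paloma, Xander. The first manager that appears in both chains is Paloma.

Paloma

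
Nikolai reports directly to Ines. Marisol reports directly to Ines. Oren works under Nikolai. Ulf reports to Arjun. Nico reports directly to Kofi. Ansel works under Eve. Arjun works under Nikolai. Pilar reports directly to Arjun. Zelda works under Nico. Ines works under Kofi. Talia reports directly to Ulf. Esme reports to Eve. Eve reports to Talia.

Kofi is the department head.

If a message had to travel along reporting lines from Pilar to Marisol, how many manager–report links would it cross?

Pilar is 3 levels below Ines, and Marisol is 1 level below Ines (their lowest common manager). The shortest path runs up from Pilar to Ines and back down to Marisol: 3 + 1 = 4 links.

4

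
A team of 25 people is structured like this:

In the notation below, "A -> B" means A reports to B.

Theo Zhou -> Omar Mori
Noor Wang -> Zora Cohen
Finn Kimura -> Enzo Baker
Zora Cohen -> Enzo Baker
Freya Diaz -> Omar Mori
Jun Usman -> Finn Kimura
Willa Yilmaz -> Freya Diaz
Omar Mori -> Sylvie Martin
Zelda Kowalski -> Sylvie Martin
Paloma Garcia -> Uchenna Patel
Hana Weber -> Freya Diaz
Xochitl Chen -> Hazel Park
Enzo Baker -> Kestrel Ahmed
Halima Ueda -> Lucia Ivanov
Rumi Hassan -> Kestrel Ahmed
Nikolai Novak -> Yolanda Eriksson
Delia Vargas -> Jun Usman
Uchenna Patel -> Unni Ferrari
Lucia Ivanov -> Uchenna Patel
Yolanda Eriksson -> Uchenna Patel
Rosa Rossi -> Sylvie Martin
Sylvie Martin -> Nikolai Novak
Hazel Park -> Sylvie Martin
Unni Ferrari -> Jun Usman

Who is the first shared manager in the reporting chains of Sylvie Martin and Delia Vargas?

Sylvie Martin's chain of managers is Nikolai Novak, Yolanda Eriksson, Uchenna Patel, Unni Ferrari, Jun Usman, Finn Kimura, Enzo Baker, Kestrel Ahmed. Delia Vargas's chain of managers is Jun Usman, Finn Kimura, Enzo Baker, Kestrel Ahmed. The first manager that appears in both chains is Jun Usman.

Jun Usman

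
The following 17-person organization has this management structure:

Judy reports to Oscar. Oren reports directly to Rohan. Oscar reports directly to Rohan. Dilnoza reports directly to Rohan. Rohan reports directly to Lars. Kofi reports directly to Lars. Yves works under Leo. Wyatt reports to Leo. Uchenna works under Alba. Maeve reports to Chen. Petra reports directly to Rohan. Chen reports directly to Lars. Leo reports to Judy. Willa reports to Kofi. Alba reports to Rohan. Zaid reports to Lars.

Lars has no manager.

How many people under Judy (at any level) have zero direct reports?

2

The people in Judy's organization with no one reporting to them are Wyatt, Yves. That is 2.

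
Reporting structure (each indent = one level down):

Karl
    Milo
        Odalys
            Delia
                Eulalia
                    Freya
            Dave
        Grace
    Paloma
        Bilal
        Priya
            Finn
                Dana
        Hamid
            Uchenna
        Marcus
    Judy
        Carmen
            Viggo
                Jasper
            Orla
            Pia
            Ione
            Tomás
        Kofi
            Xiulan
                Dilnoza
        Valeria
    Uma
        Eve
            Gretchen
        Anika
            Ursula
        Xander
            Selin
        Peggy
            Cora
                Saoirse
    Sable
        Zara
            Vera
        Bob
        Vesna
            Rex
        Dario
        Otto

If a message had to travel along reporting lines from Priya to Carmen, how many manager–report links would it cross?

4

Priya is 2 levels below Karl, and Carmen is 2 levels below Karl (their lowest common manager). The shortest path runs up from Priya to Karl and back down to Carmen: 2 + 2 = 4 links.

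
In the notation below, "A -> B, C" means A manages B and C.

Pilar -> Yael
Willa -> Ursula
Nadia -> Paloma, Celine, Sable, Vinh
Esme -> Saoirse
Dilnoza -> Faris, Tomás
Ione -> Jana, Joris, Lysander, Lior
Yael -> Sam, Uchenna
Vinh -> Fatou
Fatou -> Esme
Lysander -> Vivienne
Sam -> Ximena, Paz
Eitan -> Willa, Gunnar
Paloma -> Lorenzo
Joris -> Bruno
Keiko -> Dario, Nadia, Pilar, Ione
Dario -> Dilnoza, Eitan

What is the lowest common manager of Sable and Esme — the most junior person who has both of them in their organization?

Nadia

Sable's chain of managers is Nadia, Keiko. Esme's chain of managers is Fatou, Vinh, Nadia, Keiko. The first manager that appears in both chains is Nadia.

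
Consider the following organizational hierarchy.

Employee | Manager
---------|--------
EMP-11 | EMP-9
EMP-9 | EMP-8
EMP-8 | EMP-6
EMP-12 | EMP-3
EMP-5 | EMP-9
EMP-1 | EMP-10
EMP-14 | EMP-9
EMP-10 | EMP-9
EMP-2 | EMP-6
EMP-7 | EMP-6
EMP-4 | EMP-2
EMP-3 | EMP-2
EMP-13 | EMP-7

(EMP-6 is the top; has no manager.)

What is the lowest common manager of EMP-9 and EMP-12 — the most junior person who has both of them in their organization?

EMP-9's chain of managers is EMP-8, EMP-6. EMP-12's chain of managers is EMP-3, EMP-2, EMP-6. The first manager that appears in both chains is EMP-6.

EMP-6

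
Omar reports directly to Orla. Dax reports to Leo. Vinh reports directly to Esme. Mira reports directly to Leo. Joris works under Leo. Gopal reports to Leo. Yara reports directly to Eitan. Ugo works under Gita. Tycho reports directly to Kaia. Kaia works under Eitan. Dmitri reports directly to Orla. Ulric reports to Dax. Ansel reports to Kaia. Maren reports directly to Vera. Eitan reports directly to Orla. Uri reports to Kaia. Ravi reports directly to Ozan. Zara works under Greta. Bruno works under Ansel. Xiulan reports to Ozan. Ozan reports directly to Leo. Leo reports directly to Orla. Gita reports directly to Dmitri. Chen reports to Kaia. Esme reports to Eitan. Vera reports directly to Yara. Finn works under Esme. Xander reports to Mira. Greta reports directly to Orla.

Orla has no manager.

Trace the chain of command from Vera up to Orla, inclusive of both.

Vera reports to Yara. Yara reports to Eitan. Eitan reports to Orla. Orla is at the top.

Vera -> Yara -> Eitan -> Orla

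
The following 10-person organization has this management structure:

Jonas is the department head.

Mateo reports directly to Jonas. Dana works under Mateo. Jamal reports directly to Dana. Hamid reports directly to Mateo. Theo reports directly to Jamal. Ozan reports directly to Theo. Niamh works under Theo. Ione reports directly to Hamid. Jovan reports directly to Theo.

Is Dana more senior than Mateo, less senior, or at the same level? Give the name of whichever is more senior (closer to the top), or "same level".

Mateo

Dana is 2 levels below Jonas; Mateo is 1. Mateo is higher.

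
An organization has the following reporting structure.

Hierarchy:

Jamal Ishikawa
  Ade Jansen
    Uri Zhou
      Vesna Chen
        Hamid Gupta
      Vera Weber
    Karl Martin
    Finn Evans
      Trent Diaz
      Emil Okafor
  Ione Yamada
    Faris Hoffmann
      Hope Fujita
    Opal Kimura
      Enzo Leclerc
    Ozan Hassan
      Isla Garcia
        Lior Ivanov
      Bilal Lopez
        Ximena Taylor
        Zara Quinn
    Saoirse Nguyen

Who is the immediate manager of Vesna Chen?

Uri Zhou

Vesna Chen reports directly to Uri Zhou.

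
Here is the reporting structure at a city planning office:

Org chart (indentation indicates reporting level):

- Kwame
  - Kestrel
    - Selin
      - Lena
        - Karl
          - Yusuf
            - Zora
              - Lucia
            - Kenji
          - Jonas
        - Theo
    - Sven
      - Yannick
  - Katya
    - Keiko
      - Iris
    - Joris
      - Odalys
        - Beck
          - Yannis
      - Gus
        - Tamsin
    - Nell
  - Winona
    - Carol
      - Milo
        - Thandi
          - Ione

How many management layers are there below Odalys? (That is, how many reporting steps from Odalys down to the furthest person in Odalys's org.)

The longest chain under Odalys runs Odalys → Beck → Yannis, which is 2 levels below Odalys.

2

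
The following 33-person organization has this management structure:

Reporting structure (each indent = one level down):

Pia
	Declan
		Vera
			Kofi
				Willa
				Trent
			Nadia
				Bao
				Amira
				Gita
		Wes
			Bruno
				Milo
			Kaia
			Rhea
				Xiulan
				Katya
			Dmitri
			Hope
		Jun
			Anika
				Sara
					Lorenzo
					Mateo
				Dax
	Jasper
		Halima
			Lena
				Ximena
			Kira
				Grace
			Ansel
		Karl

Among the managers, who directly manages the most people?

Wes

Direct-report counts: Pia has 2; Jasper has 2; Halima has 3; Kira has 1; Lena has 1; Declan has 3; Jun has 1; Anika has 2; Sara has 2; Wes has 5; Rhea has 2; Bruno has 1; Vera has 2; Nadia has 3; Kofi has 2. The largest is 5, held by Wes.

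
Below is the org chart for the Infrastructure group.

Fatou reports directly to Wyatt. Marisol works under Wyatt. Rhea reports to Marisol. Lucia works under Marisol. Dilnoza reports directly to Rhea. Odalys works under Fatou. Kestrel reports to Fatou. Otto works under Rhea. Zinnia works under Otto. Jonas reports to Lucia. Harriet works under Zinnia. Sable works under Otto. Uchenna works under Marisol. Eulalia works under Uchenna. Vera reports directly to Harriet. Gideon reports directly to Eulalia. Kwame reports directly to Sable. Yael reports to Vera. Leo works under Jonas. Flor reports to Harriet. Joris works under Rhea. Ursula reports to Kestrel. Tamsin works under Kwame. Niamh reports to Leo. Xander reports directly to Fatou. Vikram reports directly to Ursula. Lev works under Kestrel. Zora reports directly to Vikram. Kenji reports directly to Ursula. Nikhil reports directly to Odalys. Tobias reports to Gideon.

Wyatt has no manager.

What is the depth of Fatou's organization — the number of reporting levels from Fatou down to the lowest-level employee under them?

4

The longest chain under Fatou runs Fatou → Kestrel → Ursula → Vikram → Zora, which is 4 levels below Fatou.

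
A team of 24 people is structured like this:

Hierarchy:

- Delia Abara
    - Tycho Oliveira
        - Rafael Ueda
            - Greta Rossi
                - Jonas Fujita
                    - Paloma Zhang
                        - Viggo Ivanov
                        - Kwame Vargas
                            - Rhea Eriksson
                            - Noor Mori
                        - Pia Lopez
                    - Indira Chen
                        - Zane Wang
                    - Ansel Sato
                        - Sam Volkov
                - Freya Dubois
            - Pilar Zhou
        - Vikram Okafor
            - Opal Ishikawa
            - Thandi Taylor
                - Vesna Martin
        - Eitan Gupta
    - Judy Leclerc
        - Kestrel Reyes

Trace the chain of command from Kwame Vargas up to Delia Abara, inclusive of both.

Kwame Vargas -> Paloma Zhang -> Jonas Fujita -> Greta Rossi -> Rafael Ueda -> Tycho Oliveira -> Delia Abara

Kwame Vargas reports to Paloma Zhang. Paloma Zhang reports to Jonas Fujita. Jonas Fujita reports to Greta Rossi. Greta Rossi reports to Rafael Ueda. Rafael Ueda reports to Tycho Oliveira. Tycho Oliveira reports to Delia Abara. Delia Abara is at the top.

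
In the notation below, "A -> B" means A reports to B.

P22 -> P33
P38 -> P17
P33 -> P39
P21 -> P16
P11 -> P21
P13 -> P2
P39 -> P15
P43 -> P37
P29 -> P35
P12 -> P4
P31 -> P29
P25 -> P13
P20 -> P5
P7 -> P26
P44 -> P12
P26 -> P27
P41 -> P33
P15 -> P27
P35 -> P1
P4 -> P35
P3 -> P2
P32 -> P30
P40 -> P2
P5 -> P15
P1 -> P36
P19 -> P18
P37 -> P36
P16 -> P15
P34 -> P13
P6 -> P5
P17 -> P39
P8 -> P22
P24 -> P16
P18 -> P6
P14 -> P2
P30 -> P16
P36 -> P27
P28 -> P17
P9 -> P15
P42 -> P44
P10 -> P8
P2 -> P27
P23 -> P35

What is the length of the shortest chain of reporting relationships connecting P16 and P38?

4

P16 is 1 level below P15, and P38 is 3 levels below P15 (their lowest common manager). The shortest path runs up from P16 to P15 and back down to P38: 1 + 3 = 4 links.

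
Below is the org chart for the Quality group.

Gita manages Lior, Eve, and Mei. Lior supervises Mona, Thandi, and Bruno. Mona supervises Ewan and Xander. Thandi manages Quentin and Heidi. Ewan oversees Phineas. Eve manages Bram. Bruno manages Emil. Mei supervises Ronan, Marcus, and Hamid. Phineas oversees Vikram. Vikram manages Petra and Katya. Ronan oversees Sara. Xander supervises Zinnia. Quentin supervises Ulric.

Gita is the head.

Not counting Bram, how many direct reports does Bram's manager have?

Bram reports to Eve, and Eve has no other direct reports. Bram has 0 peers.

0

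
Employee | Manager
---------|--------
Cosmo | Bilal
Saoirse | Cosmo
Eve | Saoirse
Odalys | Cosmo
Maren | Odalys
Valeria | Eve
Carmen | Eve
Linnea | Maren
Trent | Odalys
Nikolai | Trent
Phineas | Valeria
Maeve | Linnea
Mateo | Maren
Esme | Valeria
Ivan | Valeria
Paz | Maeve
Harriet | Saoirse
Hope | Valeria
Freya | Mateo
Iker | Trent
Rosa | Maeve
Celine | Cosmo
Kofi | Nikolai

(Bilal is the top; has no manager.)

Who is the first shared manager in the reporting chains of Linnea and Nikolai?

Linnea's chain of managers is Maren, Odalys, Cosmo, Bilal. Nikolai's chain of managers is Trent, Odalys, Cosmo, Bilal. The first manager that appears in both chains is Odalys.

Odalys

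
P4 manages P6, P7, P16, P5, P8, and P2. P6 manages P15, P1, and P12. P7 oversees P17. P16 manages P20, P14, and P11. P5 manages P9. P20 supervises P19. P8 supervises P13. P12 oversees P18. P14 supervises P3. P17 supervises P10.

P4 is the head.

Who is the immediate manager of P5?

P5 reports directly to P4.

P4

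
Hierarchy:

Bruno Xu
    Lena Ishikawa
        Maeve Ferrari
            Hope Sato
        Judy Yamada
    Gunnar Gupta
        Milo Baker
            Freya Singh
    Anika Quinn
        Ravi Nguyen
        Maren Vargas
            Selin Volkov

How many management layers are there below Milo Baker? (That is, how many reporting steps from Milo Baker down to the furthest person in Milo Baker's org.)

1

The longest chain under Milo Baker runs Milo Baker → Freya Singh, which is 1 level below Milo Baker.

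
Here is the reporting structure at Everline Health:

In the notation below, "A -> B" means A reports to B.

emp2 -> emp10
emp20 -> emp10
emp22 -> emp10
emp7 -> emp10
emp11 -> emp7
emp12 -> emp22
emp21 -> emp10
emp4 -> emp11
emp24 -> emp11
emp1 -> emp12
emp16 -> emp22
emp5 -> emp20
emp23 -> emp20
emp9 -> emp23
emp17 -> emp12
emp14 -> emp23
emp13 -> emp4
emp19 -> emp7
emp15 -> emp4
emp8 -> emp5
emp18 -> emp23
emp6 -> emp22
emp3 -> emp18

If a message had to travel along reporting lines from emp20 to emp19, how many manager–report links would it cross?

3

emp20 is 1 level below emp10, and emp19 is 2 levels below emp10 (their lowest common manager). The shortest path runs up from emp20 to emp10 and back down to emp19: 1 + 2 = 3 links.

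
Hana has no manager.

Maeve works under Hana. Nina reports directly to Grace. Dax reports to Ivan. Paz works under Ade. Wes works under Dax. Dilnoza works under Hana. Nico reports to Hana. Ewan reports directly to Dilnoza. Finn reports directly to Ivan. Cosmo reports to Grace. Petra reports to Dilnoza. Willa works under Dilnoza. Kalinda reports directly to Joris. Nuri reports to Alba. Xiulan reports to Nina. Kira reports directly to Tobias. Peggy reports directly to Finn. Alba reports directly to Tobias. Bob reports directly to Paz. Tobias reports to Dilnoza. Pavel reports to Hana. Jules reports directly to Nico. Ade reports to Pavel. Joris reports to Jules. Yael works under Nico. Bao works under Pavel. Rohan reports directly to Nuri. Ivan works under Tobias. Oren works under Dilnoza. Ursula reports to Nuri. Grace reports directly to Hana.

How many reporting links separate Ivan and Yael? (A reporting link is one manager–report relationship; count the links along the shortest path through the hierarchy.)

Ivan is 3 levels below Hana, and Yael is 2 levels below Hana (their lowest common manager). The shortest path runs up from Ivan to Hana and back down to Yael: 3 + 2 = 5 links.

5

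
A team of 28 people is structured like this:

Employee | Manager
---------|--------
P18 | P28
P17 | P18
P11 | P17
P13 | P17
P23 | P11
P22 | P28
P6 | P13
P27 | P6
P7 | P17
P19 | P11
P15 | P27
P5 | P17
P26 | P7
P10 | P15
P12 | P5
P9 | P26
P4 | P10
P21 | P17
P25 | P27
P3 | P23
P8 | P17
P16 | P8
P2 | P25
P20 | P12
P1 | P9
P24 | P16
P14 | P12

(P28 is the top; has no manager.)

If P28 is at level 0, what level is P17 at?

Chain from P17 up to P28: P17 → P18 → P28. That is 2 steps up, so P17 is 2 levels below P28.

2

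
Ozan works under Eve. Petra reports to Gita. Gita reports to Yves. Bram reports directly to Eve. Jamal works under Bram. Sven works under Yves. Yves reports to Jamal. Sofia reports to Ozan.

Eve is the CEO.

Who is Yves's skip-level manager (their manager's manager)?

Yves reports to Jamal, and Jamal reports to Bram. So Yves's skip-level manager is Bram.

Bram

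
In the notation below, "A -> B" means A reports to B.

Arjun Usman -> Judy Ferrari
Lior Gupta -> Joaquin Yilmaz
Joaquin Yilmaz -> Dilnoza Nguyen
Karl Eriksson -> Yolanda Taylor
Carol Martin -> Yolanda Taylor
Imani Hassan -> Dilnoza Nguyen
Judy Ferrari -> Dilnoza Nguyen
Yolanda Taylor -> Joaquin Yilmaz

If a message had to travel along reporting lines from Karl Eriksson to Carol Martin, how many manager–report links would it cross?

2

Karl Eriksson is 1 level below Yolanda Taylor, and Carol Martin is 1 level below Yolanda Taylor (their lowest common manager). The shortest path runs up from Karl Eriksson to Yolanda Taylor and back down to Carol Martin: 1 + 1 = 2 links.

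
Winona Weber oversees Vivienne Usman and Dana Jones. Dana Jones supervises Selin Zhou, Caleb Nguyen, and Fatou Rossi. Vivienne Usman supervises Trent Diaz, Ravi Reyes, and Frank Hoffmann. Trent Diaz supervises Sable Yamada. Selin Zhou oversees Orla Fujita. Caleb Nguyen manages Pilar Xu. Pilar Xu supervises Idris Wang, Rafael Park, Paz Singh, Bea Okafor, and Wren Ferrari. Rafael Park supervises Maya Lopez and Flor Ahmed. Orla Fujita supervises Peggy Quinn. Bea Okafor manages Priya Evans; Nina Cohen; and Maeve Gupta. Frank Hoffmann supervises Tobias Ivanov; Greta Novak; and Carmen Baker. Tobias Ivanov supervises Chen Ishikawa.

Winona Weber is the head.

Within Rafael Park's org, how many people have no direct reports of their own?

2

The people in Rafael Park's organization with no one reporting to them are Maya Lopez, Flor Ahmed. That is 2.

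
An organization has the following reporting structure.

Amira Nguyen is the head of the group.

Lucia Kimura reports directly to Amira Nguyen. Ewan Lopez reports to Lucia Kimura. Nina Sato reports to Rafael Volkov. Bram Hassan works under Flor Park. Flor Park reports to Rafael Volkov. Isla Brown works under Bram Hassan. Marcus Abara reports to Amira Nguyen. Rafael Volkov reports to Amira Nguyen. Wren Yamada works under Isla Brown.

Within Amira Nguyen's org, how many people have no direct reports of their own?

The people in Amira Nguyen's organization with no one reporting to them are Ewan Lopez, Marcus Abara, Nina Sato, Wren Yamada. That is 4.

4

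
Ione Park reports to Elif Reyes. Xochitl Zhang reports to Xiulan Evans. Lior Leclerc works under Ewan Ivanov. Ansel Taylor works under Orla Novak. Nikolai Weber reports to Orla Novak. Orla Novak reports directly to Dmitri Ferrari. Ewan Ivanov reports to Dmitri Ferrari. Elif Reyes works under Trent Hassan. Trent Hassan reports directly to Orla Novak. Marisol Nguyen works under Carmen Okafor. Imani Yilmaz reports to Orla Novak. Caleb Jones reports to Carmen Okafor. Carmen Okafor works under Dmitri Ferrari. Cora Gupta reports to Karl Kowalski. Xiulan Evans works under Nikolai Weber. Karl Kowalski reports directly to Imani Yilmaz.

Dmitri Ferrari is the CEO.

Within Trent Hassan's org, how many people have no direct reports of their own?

1

The only person in Trent Hassan's organization with no one reporting to them is Ione Park. That is 1.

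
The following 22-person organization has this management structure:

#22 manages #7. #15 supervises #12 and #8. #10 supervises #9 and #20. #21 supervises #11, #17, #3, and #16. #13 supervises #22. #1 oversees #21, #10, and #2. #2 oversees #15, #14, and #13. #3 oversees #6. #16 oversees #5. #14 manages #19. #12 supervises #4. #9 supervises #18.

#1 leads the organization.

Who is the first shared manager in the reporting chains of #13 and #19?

#2

#13's chain of managers is #2, #1. #19's chain of managers is #14, #2, #1. The first manager that appears in both chains is #2.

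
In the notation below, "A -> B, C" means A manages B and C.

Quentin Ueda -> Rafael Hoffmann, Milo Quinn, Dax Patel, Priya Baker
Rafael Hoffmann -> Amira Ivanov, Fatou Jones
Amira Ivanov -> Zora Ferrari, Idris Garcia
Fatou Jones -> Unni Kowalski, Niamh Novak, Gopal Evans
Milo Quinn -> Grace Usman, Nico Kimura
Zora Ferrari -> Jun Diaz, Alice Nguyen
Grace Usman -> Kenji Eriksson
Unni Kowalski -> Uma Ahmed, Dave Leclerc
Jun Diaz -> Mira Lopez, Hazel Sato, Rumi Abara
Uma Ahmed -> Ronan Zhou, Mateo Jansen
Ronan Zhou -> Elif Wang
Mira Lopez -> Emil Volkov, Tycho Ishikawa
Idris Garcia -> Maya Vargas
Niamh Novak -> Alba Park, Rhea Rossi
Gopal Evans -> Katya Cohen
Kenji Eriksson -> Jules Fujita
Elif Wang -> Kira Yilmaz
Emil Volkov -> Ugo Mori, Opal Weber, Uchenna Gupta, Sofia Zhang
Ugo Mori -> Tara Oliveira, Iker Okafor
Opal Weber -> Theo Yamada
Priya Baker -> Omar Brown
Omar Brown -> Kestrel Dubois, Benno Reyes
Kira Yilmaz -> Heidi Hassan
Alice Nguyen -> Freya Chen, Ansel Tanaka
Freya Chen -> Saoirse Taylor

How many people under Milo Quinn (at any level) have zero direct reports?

2

The people in Milo Quinn's organization with no one reporting to them are Nico Kimura, Jules Fujita. That is 2.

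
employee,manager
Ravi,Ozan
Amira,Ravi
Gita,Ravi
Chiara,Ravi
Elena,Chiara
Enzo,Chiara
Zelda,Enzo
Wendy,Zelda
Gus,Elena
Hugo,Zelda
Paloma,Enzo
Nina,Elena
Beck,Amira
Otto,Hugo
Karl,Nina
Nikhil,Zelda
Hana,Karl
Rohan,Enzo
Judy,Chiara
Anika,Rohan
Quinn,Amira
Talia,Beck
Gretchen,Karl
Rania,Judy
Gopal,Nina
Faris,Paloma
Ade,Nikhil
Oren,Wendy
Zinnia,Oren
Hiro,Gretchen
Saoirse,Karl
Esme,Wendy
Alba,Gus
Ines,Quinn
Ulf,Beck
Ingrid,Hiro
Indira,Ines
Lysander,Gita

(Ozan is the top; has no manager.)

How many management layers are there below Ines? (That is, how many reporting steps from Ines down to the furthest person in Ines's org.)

1

The longest chain under Ines runs Ines → Indira, which is 1 level below Ines.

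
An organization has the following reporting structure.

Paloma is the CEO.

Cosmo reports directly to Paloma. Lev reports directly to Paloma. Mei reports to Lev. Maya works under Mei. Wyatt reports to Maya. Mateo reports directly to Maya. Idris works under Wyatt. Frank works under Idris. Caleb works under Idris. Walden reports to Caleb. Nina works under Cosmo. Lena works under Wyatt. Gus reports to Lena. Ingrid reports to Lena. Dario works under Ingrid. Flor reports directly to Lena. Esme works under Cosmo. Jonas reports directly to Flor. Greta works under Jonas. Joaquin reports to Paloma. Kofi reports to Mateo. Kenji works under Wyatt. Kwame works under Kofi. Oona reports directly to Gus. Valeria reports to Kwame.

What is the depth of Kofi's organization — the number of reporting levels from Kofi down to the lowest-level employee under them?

The longest chain under Kofi runs Kofi → Kwame → Valeria, which is 2 levels below Kofi.

2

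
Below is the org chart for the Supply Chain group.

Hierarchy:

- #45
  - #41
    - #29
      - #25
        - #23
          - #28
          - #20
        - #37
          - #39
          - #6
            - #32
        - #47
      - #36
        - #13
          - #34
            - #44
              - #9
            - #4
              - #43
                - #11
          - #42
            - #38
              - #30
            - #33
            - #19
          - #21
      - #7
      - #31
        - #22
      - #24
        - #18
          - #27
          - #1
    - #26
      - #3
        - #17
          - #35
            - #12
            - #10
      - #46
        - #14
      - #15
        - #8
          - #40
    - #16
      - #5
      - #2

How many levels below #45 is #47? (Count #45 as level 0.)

4

Chain from #47 up to #45: #47 → #25 → #29 → #41 → #45. That is 4 steps up, so #47 is 4 levels below #45.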